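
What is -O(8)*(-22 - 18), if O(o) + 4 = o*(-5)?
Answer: -1760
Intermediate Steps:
O(o) = -4 - 5*o (O(o) = -4 + o*(-5) = -4 - 5*o)
-O(8)*(-22 - 18) = -(-4 - 5*8)*(-22 - 18) = -(-4 - 40)*(-40) = -(-44)*(-40) = -1*1760 = -1760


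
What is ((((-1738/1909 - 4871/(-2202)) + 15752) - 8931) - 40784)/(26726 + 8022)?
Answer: -20394572353/20866759752 ≈ -0.97737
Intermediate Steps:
((((-1738/1909 - 4871/(-2202)) + 15752) - 8931) - 40784)/(26726 + 8022) = ((((-1738*1/1909 - 4871*(-1/2202)) + 15752) - 8931) - 40784)/34748 = ((((-1738/1909 + 4871/2202) + 15752) - 8931) - 40784)*(1/34748) = (((5471663/4203618 + 15752) - 8931) - 40784)*(1/34748) = ((66220862399/4203618 - 8931) - 40784)*(1/34748) = (28678350041/4203618 - 40784)*(1/34748) = -142762006471/4203618*1/34748 = -20394572353/20866759752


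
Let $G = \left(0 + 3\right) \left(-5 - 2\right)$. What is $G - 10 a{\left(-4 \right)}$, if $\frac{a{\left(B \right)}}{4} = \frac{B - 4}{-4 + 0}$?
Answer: $-101$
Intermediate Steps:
$a{\left(B \right)} = 4 - B$ ($a{\left(B \right)} = 4 \frac{B - 4}{-4 + 0} = 4 \frac{-4 + B}{-4} = 4 \left(-4 + B\right) \left(- \frac{1}{4}\right) = 4 \left(1 - \frac{B}{4}\right) = 4 - B$)
$G = -21$ ($G = 3 \left(-7\right) = -21$)
$G - 10 a{\left(-4 \right)} = -21 - 10 \left(4 - -4\right) = -21 - 10 \left(4 + 4\right) = -21 - 80 = -101$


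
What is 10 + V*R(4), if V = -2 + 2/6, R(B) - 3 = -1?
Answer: 20/3 ≈ 6.6667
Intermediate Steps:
R(B) = 2 (R(B) = 3 - 1 = 2)
V = -5/3 (V = -2 + 2*(⅙) = -2 + ⅓ = -5/3 ≈ -1.6667)
10 + V*R(4) = 10 - 5/3*2 = 10 - 10/3 = 20/3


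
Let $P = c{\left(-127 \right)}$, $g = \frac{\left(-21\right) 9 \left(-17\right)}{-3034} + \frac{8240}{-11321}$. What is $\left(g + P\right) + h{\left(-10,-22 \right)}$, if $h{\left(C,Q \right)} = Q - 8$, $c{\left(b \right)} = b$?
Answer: $- \frac{5453997031}{34347914} \approx -158.79$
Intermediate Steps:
$h{\left(C,Q \right)} = -8 + Q$
$g = - \frac{61374533}{34347914}$ ($g = \left(-189\right) \left(-17\right) \left(- \frac{1}{3034}\right) + 8240 \left(- \frac{1}{11321}\right) = 3213 \left(- \frac{1}{3034}\right) - \frac{8240}{11321} = - \frac{3213}{3034} - \frac{8240}{11321} = - \frac{61374533}{34347914} \approx -1.7868$)
$P = -127$
$\left(g + P\right) + h{\left(-10,-22 \right)} = \left(- \frac{61374533}{34347914} - 127\right) - 30 = - \frac{4423559611}{34347914} - 30 = - \frac{5453997031}{34347914}$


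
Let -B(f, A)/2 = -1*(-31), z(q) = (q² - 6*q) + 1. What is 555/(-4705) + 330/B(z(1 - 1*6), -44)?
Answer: -158706/29171 ≈ -5.4405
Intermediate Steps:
z(q) = 1 + q² - 6*q
B(f, A) = -62 (B(f, A) = -(-2)*(-31) = -2*31 = -62)
555/(-4705) + 330/B(z(1 - 1*6), -44) = 555/(-4705) + 330/(-62) = 555*(-1/4705) + 330*(-1/62) = -111/941 - 165/31 = -158706/29171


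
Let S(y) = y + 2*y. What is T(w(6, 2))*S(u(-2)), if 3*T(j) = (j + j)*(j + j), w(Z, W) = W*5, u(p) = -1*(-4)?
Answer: 1600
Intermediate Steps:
u(p) = 4
S(y) = 3*y
w(Z, W) = 5*W
T(j) = 4*j²/3 (T(j) = ((j + j)*(j + j))/3 = ((2*j)*(2*j))/3 = (4*j²)/3 = 4*j²/3)
T(w(6, 2))*S(u(-2)) = (4*(5*2)²/3)*(3*4) = ((4/3)*10²)*12 = ((4/3)*100)*12 = (400/3)*12 = 1600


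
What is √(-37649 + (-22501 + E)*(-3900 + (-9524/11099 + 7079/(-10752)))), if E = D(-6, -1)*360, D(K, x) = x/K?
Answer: √4868499279188412756966/7458528 ≈ 9355.0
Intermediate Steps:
E = 60 (E = -1/(-6)*360 = -1*(-⅙)*360 = (⅙)*360 = 60)
√(-37649 + (-22501 + E)*(-3900 + (-9524/11099 + 7079/(-10752)))) = √(-37649 + (-22501 + 60)*(-3900 + (-9524/11099 + 7079/(-10752)))) = √(-37649 - 22441*(-3900 + (-9524*1/11099 + 7079*(-1/10752)))) = √(-37649 - 22441*(-3900 + (-9524/11099 - 7079/10752))) = √(-37649 - 22441*(-3900 - 180971869/119336448)) = √(-37649 - 22441*(-465593119069/119336448)) = √(-37649 + 10448375185027429/119336448) = √(10443882287096677/119336448) = √4868499279188412756966/7458528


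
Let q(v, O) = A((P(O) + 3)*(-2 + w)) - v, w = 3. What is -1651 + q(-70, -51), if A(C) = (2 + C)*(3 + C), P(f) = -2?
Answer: -1569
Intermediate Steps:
q(v, O) = 12 - v (q(v, O) = (6 + ((-2 + 3)*(-2 + 3))² + 5*((-2 + 3)*(-2 + 3))) - v = (6 + (1*1)² + 5*(1*1)) - v = (6 + 1² + 5*1) - v = (6 + 1 + 5) - v = 12 - v)
-1651 + q(-70, -51) = -1651 + (12 - 1*(-70)) = -1651 + (12 + 70) = -1651 + 82 = -1569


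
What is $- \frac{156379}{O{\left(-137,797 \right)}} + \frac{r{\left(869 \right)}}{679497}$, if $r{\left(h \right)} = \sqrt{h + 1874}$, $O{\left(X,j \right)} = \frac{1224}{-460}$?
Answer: $\frac{17983585}{306} + \frac{\sqrt{2743}}{679497} \approx 58770.0$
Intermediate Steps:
$O{\left(X,j \right)} = - \frac{306}{115}$ ($O{\left(X,j \right)} = 1224 \left(- \frac{1}{460}\right) = - \frac{306}{115}$)
$r{\left(h \right)} = \sqrt{1874 + h}$
$- \frac{156379}{O{\left(-137,797 \right)}} + \frac{r{\left(869 \right)}}{679497} = - \frac{156379}{- \frac{306}{115}} + \frac{\sqrt{1874 + 869}}{679497} = \left(-156379\right) \left(- \frac{115}{306}\right) + \sqrt{2743} \cdot \frac{1}{679497} = \frac{17983585}{306} + \frac{\sqrt{2743}}{679497}$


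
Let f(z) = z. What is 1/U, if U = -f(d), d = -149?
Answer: 1/149 ≈ 0.0067114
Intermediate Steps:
U = 149 (U = -1*(-149) = 149)
1/U = 1/149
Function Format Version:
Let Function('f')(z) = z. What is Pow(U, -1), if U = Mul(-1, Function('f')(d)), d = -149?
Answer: Rational(1, 149) ≈ 0.0067114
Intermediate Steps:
U = 149 (U = Mul(-1, -149) = 149)
Pow(U, -1) = Pow(149, -1) = Rational(1, 149)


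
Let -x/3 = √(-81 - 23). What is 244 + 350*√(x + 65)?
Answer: 244 + 350*√(65 - 6*I*√26) ≈ 3139.1 - 647.27*I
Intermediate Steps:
x = -6*I*√26 (x = -3*√(-81 - 23) = -6*I*√26 ≈ -30.594*I)
244 + 350*√(x + 65) = 244 + 350*√(-6*I*√26 + 65) = 244 + 350*√(65 - 6*I*√26)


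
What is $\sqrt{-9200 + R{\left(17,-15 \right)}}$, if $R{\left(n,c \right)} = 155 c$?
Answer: $5 i \sqrt{461} \approx 107.35 i$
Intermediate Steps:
$\sqrt{-9200 + R{\left(17,-15 \right)}} = \sqrt{-9200 + 155 \left(-15\right)} = \sqrt{-9200 - 2325} = \sqrt{-11525} = 5 i \sqrt{461}$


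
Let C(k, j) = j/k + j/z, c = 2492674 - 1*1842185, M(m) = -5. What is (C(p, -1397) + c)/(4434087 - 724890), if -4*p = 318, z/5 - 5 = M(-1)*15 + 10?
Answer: 10343128541/58976232300 ≈ 0.17538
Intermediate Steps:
c = 650489 (c = 2492674 - 1842185 = 650489)
z = -300 (z = 25 + 5*(-5*15 + 10) = 25 + 5*(-75 + 10) = 25 + 5*(-65) = 25 - 325 = -300)
p = -159/2 (p = -1/4*318 = -159/2 ≈ -79.500)
C(k, j) = -j/300 + j/k (C(k, j) = j/k + j/(-300) = j/k + j*(-1/300) = j/k - j/300 = -j/300 + j/k)
(C(p, -1397) + c)/(4434087 - 724890) = ((-1/300*(-1397) - 1397/(-159/2)) + 650489)/(4434087 - 724890) = ((1397/300 - 1397*(-2/159)) + 650489)/3709197 = ((1397/300 + 2794/159) + 650489)*(1/3709197) = (353441/15900 + 650489)*(1/3709197) = (10343128541/15900)*(1/3709197) = 10343128541/58976232300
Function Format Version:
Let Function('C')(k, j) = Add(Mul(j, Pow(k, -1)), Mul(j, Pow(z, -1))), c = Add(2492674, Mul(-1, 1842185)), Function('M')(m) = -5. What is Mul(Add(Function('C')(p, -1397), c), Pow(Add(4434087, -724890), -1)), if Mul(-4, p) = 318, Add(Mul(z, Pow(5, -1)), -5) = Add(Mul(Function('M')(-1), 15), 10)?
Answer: Rational(10343128541, 58976232300) ≈ 0.17538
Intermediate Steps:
c = 650489 (c = Add(2492674, -1842185) = 650489)
z = -300 (z = Add(25, Mul(5, Add(Mul(-5, 15), 10))) = Add(25, Mul(5, Add(-75, 10))) = Add(25, Mul(5, -65)) = Add(25, -325) = -300)
p = Rational(-159, 2) (p = Mul(Rational(-1, 4), 318) = Rational(-159, 2) ≈ -79.500)
Function('C')(k, j) = Add(Mul(Rational(-1, 300), j), Mul(j, Pow(k, -1))) (Function('C')(k, j) = Add(Mul(j, Pow(k, -1)), Mul(j, Pow(-300, -1))) = Add(Mul(j, Pow(k, -1)), Mul(j, Rational(-1, 300))) = Add(Mul(j, Pow(k, -1)), Mul(Rational(-1, 300), j)) = Add(Mul(Rational(-1, 300), j), Mul(j, Pow(k, -1))))
Mul(Add(Function('C')(p, -1397), c), Pow(Add(4434087, -724890), -1)) = Mul(Add(Add(Mul(Rational(-1, 300), -1397), Mul(-1397, Pow(Rational(-159, 2), -1))), 650489), Pow(Add(4434087, -724890), -1)) = Mul(Add(Add(Rational(1397, 300), Mul(-1397, Rational(-2, 159))), 650489), Pow(3709197, -1)) = Mul(Add(Add(Rational(1397, 300), Rational(2794, 159)), 650489), Rational(1, 3709197)) = Mul(Add(Rational(353441, 15900), 650489), Rational(1, 3709197)) = Mul(Rational(10343128541, 15900), Rational(1, 3709197)) = Rational(10343128541, 58976232300)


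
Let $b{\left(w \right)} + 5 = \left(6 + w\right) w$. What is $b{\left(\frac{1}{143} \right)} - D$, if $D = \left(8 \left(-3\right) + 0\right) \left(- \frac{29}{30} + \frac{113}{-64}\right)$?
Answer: $- \frac{57693167}{817960} \approx -70.533$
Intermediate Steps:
$b{\left(w \right)} = -5 + w \left(6 + w\right)$ ($b{\left(w \right)} = -5 + \left(6 + w\right) w = -5 + w \left(6 + w\right)$)
$D = \frac{2623}{40}$ ($D = \left(-24 + 0\right) \left(\left(-29\right) \frac{1}{30} + 113 \left(- \frac{1}{64}\right)\right) = - 24 \left(- \frac{29}{30} - \frac{113}{64}\right) = \left(-24\right) \left(- \frac{2623}{960}\right) = \frac{2623}{40} \approx 65.575$)
$b{\left(\frac{1}{143} \right)} - D = \left(-5 + \left(\frac{1}{143}\right)^{2} + \frac{6}{143}\right) - \frac{2623}{40} = \left(-5 + \left(\frac{1}{143}\right)^{2} + 6 \cdot \frac{1}{143}\right) - \frac{2623}{40} = \left(-5 + \frac{1}{20449} + \frac{6}{143}\right) - \frac{2623}{40} = - \frac{101386}{20449} - \frac{2623}{40} = - \frac{57693167}{817960}$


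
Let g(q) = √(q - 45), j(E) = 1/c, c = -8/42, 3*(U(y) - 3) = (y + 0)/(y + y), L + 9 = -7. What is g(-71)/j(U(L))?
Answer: -8*I*√29/21 ≈ -2.0515*I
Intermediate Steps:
L = -16 (L = -9 - 7 = -16)
U(y) = 19/6 (U(y) = 3 + ((y + 0)/(y + y))/3 = 3 + (y/((2*y)))/3 = 3 + (y*(1/(2*y)))/3 = 3 + (⅓)*(½) = 3 + ⅙ = 19/6)
c = -4/21 (c = -8*1/42 = -4/21 ≈ -0.19048)
j(E) = -21/4 (j(E) = 1/(-4/21) = -21/4)
g(q) = √(-45 + q)
g(-71)/j(U(L)) = √(-45 - 71)/(-21/4) = √(-116)*(-4/21) = (2*I*√29)*(-4/21) = -8*I*√29/21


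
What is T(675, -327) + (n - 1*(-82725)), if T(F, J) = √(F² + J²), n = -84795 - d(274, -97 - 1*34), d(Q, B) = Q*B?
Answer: 33824 + 3*√62506 ≈ 34574.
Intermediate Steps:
d(Q, B) = B*Q
n = -48901 (n = -84795 - (-97 - 1*34)*274 = -84795 - (-97 - 34)*274 = -84795 - (-131)*274 = -84795 - 1*(-35894) = -84795 + 35894 = -48901)
T(675, -327) + (n - 1*(-82725)) = √(675² + (-327)²) + (-48901 - 1*(-82725)) = √(455625 + 106929) + (-48901 + 82725) = √562554 + 33824 = 3*√62506 + 33824 = 33824 + 3*√62506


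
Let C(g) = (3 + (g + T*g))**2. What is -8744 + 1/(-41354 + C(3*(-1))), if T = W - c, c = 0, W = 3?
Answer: -360891113/41273 ≈ -8744.0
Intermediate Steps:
T = 3 (T = 3 - 1*0 = 3 + 0 = 3)
C(g) = (3 + 4*g)**2 (C(g) = (3 + (g + 3*g))**2 = (3 + 4*g)**2)
-8744 + 1/(-41354 + C(3*(-1))) = -8744 + 1/(-41354 + (3 + 4*(3*(-1)))**2) = -8744 + 1/(-41354 + (3 + 4*(-3))**2) = -8744 + 1/(-41354 + (3 - 12)**2) = -8744 + 1/(-41354 + (-9)**2) = -8744 + 1/(-41354 + 81) = -8744 + 1/(-41273) = -8744 - 1/41273 = -360891113/41273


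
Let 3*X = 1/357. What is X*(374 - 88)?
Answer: 286/1071 ≈ 0.26704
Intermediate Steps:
X = 1/1071 (X = (1/357)/3 = (1*(1/357))/3 = (⅓)*(1/357) = 1/1071 ≈ 0.00093371)
X*(374 - 88) = (374 - 88)/1071 = (1/1071)*286 = 286/1071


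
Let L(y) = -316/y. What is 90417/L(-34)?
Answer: 1537089/158 ≈ 9728.4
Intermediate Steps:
90417/L(-34) = 90417/((-316/(-34))) = 90417/((-316*(-1/34))) = 90417/(158/17) = 90417*(17/158) = 1537089/158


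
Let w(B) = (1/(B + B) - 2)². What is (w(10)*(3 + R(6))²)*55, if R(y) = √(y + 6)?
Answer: 351351/80 + 50193*√3/20 ≈ 8738.7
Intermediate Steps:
R(y) = √(6 + y)
w(B) = (-2 + 1/(2*B))² (w(B) = (1/(2*B) - 2)² = (-2 + 1/(2*B))²)
(w(10)*(3 + R(6))²)*55 = (((¼)*(-1 + 4*10)²/10²)*(3 + √(6 + 6))²)*55 = (((¼)*(1/100)*(-1 + 40)²)*(3 + √12)²)*55 = (((¼)*(1/100)*39²)*(3 + 2*√3)²)*55 = (((¼)*(1/100)*1521)*(3 + 2*√3)²)*55 = (1521*(3 + 2*√3)²/400)*55 = 16731*(3 + 2*√3)²/80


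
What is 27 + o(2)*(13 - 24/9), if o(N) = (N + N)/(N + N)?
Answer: 112/3 ≈ 37.333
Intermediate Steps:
o(N) = 1 (o(N) = (2*N)/((2*N)) = (2*N)*(1/(2*N)) = 1)
27 + o(2)*(13 - 24/9) = 27 + 1*(13 - 24/9) = 27 + 1*(13 - 1*8/3) = 27 + 1*(13 - 8/3) = 27 + 1*(31/3) = 27 + 31/3 = 112/3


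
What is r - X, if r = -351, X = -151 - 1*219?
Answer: 19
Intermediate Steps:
X = -370 (X = -151 - 219 = -370)
r - X = -351 - 1*(-370) = -351 + 370 = 19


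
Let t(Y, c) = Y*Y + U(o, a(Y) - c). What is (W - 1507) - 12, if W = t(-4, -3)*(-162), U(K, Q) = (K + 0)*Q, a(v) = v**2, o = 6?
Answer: -22579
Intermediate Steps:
U(K, Q) = K*Q
t(Y, c) = -6*c + 7*Y**2 (t(Y, c) = Y*Y + 6*(Y**2 - c) = Y**2 + (-6*c + 6*Y**2) = -6*c + 7*Y**2)
W = -21060 (W = (-6*(-3) + 7*(-4)**2)*(-162) = (18 + 7*16)*(-162) = (18 + 112)*(-162) = 130*(-162) = -21060)
(W - 1507) - 12 = (-21060 - 1507) - 12 = -22567 - 12 = -22579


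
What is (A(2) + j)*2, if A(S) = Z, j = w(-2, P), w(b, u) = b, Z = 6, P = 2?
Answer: 8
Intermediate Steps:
j = -2
A(S) = 6
(A(2) + j)*2 = (6 - 2)*2 = 4*2 = 8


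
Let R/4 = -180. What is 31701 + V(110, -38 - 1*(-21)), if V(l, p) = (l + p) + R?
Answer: 31074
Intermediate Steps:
R = -720 (R = 4*(-180) = -720)
V(l, p) = -720 + l + p (V(l, p) = (l + p) - 720 = -720 + l + p)
31701 + V(110, -38 - 1*(-21)) = 31701 + (-720 + 110 + (-38 - 1*(-21))) = 31701 + (-720 + 110 + (-38 + 21)) = 31701 + (-720 + 110 - 17) = 31701 - 627 = 31074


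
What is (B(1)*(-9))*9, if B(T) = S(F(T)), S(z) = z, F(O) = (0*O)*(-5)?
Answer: 0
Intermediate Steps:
F(O) = 0 (F(O) = 0*(-5) = 0)
B(T) = 0
(B(1)*(-9))*9 = (0*(-9))*9 = 0*9 = 0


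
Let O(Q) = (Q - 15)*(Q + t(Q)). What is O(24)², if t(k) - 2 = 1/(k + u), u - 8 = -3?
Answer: 46172025/841 ≈ 54901.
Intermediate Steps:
u = 5 (u = 8 - 3 = 5)
t(k) = 2 + 1/(5 + k) (t(k) = 2 + 1/(k + 5) = 2 + 1/(5 + k))
O(Q) = (-15 + Q)*(Q + (11 + 2*Q)/(5 + Q)) (O(Q) = (Q - 15)*(Q + (11 + 2*Q)/(5 + Q)) = (-15 + Q)*(Q + (11 + 2*Q)/(5 + Q)))
O(24)² = ((-165 + 24³ - 94*24 - 8*24²)/(5 + 24))² = ((-165 + 13824 - 2256 - 8*576)/29)² = ((-165 + 13824 - 2256 - 4608)/29)² = ((1/29)*6795)² = (6795/29)² = 46172025/841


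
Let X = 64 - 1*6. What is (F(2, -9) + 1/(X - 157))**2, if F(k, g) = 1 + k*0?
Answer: 9604/9801 ≈ 0.97990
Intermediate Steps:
X = 58 (X = 64 - 6 = 58)
F(k, g) = 1 (F(k, g) = 1 + 0 = 1)
(F(2, -9) + 1/(X - 157))**2 = (1 + 1/(58 - 157))**2 = (1 + 1/(-99))**2 = (1 - 1/99)**2 = (98/99)**2 = 9604/9801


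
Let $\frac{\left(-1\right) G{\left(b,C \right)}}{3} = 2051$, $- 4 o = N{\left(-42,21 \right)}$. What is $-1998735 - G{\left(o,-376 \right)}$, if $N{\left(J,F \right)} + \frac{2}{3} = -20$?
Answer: $-1992582$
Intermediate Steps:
$N{\left(J,F \right)} = - \frac{62}{3}$ ($N{\left(J,F \right)} = - \frac{2}{3} - 20 = - \frac{62}{3}$)
$o = \frac{31}{6}$ ($o = \left(- \frac{1}{4}\right) \left(- \frac{62}{3}\right) = \frac{31}{6} \approx 5.1667$)
$G{\left(b,C \right)} = -6153$ ($G{\left(b,C \right)} = \left(-3\right) 2051 = -6153$)
$-1998735 - G{\left(o,-376 \right)} = -1998735 - -6153 = -1998735 + 6153 = -1992582$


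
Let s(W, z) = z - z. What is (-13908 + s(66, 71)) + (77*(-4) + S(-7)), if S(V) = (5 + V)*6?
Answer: -14228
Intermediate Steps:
S(V) = 30 + 6*V
s(W, z) = 0
(-13908 + s(66, 71)) + (77*(-4) + S(-7)) = (-13908 + 0) + (77*(-4) + (30 + 6*(-7))) = -13908 + (-308 + (30 - 42)) = -13908 + (-308 - 12) = -13908 - 320 = -14228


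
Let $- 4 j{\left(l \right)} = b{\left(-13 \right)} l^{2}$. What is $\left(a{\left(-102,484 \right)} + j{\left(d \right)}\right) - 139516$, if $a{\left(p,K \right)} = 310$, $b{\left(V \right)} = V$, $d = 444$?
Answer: $501486$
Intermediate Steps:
$j{\left(l \right)} = \frac{13 l^{2}}{4}$ ($j{\left(l \right)} = - \frac{\left(-13\right) l^{2}}{4} = \frac{13 l^{2}}{4}$)
$\left(a{\left(-102,484 \right)} + j{\left(d \right)}\right) - 139516 = \left(310 + \frac{13 \cdot 444^{2}}{4}\right) - 139516 = \left(310 + \frac{13}{4} \cdot 197136\right) - 139516 = \left(310 + 640692\right) - 139516 = 641002 - 139516 = 501486$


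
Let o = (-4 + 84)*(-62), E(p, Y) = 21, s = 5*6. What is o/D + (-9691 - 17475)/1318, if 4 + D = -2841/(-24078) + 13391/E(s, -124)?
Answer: -285982520581/10056515953 ≈ -28.438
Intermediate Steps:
s = 30
o = -4960 (o = 80*(-62) = -4960)
D = 15260267/24078 (D = -4 + (-2841/(-24078) + 13391/21) = -4 + (-2841*(-1/24078) + 13391*(1/21)) = -4 + (947/8026 + 1913/3) = -4 + 15356579/24078 = 15260267/24078 ≈ 633.78)
o/D + (-9691 - 17475)/1318 = -4960/15260267/24078 + (-9691 - 17475)/1318 = -4960*24078/15260267 - 27166*1/1318 = -119426880/15260267 - 13583/659 = -285982520581/10056515953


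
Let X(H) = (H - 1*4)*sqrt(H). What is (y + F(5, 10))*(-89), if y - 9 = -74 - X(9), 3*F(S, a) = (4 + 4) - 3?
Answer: 20915/3 ≈ 6971.7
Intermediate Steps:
X(H) = sqrt(H)*(-4 + H) (X(H) = (H - 4)*sqrt(H) = (-4 + H)*sqrt(H) = sqrt(H)*(-4 + H))
F(S, a) = 5/3 (F(S, a) = ((4 + 4) - 3)/3 = (8 - 3)/3 = (1/3)*5 = 5/3)
y = -80 (y = 9 + (-74 - sqrt(9)*(-4 + 9)) = 9 + (-74 - 3*5) = 9 + (-74 - 1*15) = 9 + (-74 - 15) = 9 - 89 = -80)
(y + F(5, 10))*(-89) = (-80 + 5/3)*(-89) = -235/3*(-89) = 20915/3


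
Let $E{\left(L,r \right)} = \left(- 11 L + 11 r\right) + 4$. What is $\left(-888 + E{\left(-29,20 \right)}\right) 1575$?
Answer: $-543375$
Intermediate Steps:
$E{\left(L,r \right)} = 4 - 11 L + 11 r$
$\left(-888 + E{\left(-29,20 \right)}\right) 1575 = \left(-888 + \left(4 - -319 + 11 \cdot 20\right)\right) 1575 = \left(-888 + \left(4 + 319 + 220\right)\right) 1575 = \left(-888 + 543\right) 1575 = \left(-345\right) 1575 = -543375$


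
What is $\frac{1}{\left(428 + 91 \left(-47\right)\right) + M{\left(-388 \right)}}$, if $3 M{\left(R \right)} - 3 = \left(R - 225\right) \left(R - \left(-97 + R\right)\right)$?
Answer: $- \frac{3}{71005} \approx -4.2251 \cdot 10^{-5}$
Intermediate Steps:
$M{\left(R \right)} = -7274 + \frac{97 R}{3}$ ($M{\left(R \right)} = 1 + \frac{\left(R - 225\right) \left(R - \left(-97 + R\right)\right)}{3} = 1 + \frac{\left(-225 + R\right) 97}{3} = 1 + \frac{-21825 + 97 R}{3} = 1 + \left(-7275 + \frac{97 R}{3}\right) = -7274 + \frac{97 R}{3}$)
$\frac{1}{\left(428 + 91 \left(-47\right)\right) + M{\left(-388 \right)}} = \frac{1}{\left(428 + 91 \left(-47\right)\right) + \left(-7274 + \frac{97}{3} \left(-388\right)\right)} = \frac{1}{\left(428 - 4277\right) - \frac{59458}{3}} = \frac{1}{-3849 - \frac{59458}{3}} = \frac{1}{- \frac{71005}{3}} = - \frac{3}{71005}$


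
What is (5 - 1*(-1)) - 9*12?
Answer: -102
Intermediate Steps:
(5 - 1*(-1)) - 9*12 = (5 + 1) - 108 = 6 - 108 = -102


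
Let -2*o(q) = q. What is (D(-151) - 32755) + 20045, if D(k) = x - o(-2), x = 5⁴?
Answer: -12086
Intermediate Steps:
o(q) = -q/2
x = 625
D(k) = 624 (D(k) = 625 - (-1)*(-2)/2 = 625 - 1*1 = 625 - 1 = 624)
(D(-151) - 32755) + 20045 = (624 - 32755) + 20045 = -32131 + 20045 = -12086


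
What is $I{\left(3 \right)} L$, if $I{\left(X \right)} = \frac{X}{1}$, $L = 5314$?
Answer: $15942$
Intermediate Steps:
$I{\left(X \right)} = X$ ($I{\left(X \right)} = X 1 = X$)
$I{\left(3 \right)} L = 3 \cdot 5314 = 15942$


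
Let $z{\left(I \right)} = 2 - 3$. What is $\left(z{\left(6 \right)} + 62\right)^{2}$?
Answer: $3721$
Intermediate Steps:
$z{\left(I \right)} = -1$
$\left(z{\left(6 \right)} + 62\right)^{2} = \left(-1 + 62\right)^{2} = 61^{2} = 3721$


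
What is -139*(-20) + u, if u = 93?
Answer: 2873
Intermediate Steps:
-139*(-20) + u = -139*(-20) + 93 = 2780 + 93 = 2873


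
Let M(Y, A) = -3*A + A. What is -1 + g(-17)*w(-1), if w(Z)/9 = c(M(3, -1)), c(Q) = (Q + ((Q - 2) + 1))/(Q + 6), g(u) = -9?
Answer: -251/8 ≈ -31.375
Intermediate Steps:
M(Y, A) = -2*A
c(Q) = (-1 + 2*Q)/(6 + Q) (c(Q) = (Q + ((-2 + Q) + 1))/(6 + Q) = (Q + (-1 + Q))/(6 + Q) = (-1 + 2*Q)/(6 + Q))
w(Z) = 27/8 (w(Z) = 9*((-1 + 2*(-2*(-1)))/(6 - 2*(-1))) = 9*((-1 + 2*2)/(6 + 2)) = 9*((-1 + 4)/8) = 9*((⅛)*3) = 9*(3/8) = 27/8)
-1 + g(-17)*w(-1) = -1 - 9*27/8 = -1 - 243/8 = -251/8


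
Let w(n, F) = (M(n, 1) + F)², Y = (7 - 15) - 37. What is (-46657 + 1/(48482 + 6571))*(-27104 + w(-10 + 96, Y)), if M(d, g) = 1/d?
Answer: 119114065206354965/101792997 ≈ 1.1702e+9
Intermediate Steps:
Y = -45 (Y = -8 - 37 = -45)
w(n, F) = (F + 1/n)² (w(n, F) = (1/n + F)² = (F + 1/n)²)
(-46657 + 1/(48482 + 6571))*(-27104 + w(-10 + 96, Y)) = (-46657 + 1/(48482 + 6571))*(-27104 + (1 - 45*(-10 + 96))²/(-10 + 96)²) = (-46657 + 1/55053)*(-27104 + (1 - 45*86)²/86²) = (-46657 + 1/55053)*(-27104 + (1 - 3870)²/7396) = -2568607820*(-27104 + (1/7396)*(-3869)²)/55053 = -2568607820*(-27104 + (1/7396)*14969161)/55053 = -2568607820*(-27104 + 14969161/7396)/55053 = -2568607820/55053*(-185492023/7396) = 119114065206354965/101792997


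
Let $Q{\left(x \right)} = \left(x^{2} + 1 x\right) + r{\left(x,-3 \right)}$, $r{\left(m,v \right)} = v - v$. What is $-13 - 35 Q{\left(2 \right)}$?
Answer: $-223$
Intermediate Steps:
$r{\left(m,v \right)} = 0$
$Q{\left(x \right)} = x + x^{2}$ ($Q{\left(x \right)} = \left(x^{2} + 1 x\right) + 0 = \left(x^{2} + x\right) + 0 = \left(x + x^{2}\right) + 0 = x + x^{2}$)
$-13 - 35 Q{\left(2 \right)} = -13 - 35 \cdot 2 \left(1 + 2\right) = -13 - 35 \cdot 2 \cdot 3 = -13 - 210 = -223$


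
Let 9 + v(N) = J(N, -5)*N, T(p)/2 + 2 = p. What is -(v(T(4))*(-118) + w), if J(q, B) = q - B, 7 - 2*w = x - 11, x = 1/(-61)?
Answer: 387593/122 ≈ 3177.0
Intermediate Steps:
x = -1/61 ≈ -0.016393
w = 1099/122 (w = 7/2 - (-1/61 - 11)/2 = 7/2 - 1/2*(-672/61) = 7/2 + 336/61 = 1099/122 ≈ 9.0082)
T(p) = -4 + 2*p
v(N) = -9 + N*(5 + N) (v(N) = -9 + (N - 1*(-5))*N = -9 + (N + 5)*N = -9 + (5 + N)*N = -9 + N*(5 + N))
-(v(T(4))*(-118) + w) = -((-9 + (-4 + 2*4)*(5 + (-4 + 2*4)))*(-118) + 1099/122) = -((-9 + (-4 + 8)*(5 + (-4 + 8)))*(-118) + 1099/122) = -((-9 + 4*(5 + 4))*(-118) + 1099/122) = -((-9 + 4*9)*(-118) + 1099/122) = -((-9 + 36)*(-118) + 1099/122) = -(27*(-118) + 1099/122) = -(-3186 + 1099/122) = -1*(-387593/122) = 387593/122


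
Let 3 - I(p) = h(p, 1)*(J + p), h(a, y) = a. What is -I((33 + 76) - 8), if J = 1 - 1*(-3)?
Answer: 10602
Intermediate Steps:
J = 4 (J = 1 + 3 = 4)
I(p) = 3 - p*(4 + p)
-I((33 + 76) - 8) = -(3 - ((33 + 76) - 8)² - 4*((33 + 76) - 8)) = -(3 - (109 - 8)² - 4*(109 - 8)) = -(3 - 1*101² - 4*101) = -(3 - 1*10201 - 404) = -(3 - 10201 - 404) = -1*(-10602) = 10602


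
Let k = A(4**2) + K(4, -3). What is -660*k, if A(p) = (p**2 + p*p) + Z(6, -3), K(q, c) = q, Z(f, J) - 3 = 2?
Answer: -343860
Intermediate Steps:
Z(f, J) = 5 (Z(f, J) = 3 + 2 = 5)
A(p) = 5 + 2*p**2 (A(p) = (p**2 + p*p) + 5 = (p**2 + p**2) + 5 = 2*p**2 + 5 = 5 + 2*p**2)
k = 521 (k = (5 + 2*(4**2)**2) + 4 = (5 + 2*16**2) + 4 = (5 + 2*256) + 4 = (5 + 512) + 4 = 517 + 4 = 521)
-660*k = -660*521 = -343860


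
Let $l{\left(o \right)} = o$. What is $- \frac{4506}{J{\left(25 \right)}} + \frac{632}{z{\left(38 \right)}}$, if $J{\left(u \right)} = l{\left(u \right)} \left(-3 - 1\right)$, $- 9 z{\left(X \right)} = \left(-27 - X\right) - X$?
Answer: $\frac{516459}{5150} \approx 100.28$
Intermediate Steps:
$z{\left(X \right)} = 3 + \frac{2 X}{9}$ ($z{\left(X \right)} = - \frac{\left(-27 - X\right) - X}{9} = - \frac{-27 - 2 X}{9} = 3 + \frac{2 X}{9}$)
$J{\left(u \right)} = - 4 u$ ($J{\left(u \right)} = u \left(-3 - 1\right) = u \left(-4\right) = - 4 u$)
$- \frac{4506}{J{\left(25 \right)}} + \frac{632}{z{\left(38 \right)}} = - \frac{4506}{\left(-4\right) 25} + \frac{632}{3 + \frac{2}{9} \cdot 38} = - \frac{4506}{-100} + \frac{632}{3 + \frac{76}{9}} = \left(-4506\right) \left(- \frac{1}{100}\right) + \frac{632}{\frac{103}{9}} = \frac{2253}{50} + 632 \cdot \frac{9}{103} = \frac{2253}{50} + \frac{5688}{103} = \frac{516459}{5150}$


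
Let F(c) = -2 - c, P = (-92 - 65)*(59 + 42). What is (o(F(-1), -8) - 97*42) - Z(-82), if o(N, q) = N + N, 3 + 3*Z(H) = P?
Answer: 3632/3 ≈ 1210.7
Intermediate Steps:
P = -15857 (P = -157*101 = -15857)
Z(H) = -15860/3 (Z(H) = -1 + (⅓)*(-15857) = -1 - 15857/3 = -15860/3)
o(N, q) = 2*N
(o(F(-1), -8) - 97*42) - Z(-82) = (2*(-2 - 1*(-1)) - 97*42) - 1*(-15860/3) = (2*(-2 + 1) - 4074) + 15860/3 = (2*(-1) - 4074) + 15860/3 = (-2 - 4074) + 15860/3 = -4076 + 15860/3 = 3632/3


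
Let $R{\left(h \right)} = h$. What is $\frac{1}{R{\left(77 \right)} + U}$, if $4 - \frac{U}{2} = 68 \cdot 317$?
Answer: $- \frac{1}{43027} \approx -2.3241 \cdot 10^{-5}$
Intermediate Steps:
$U = -43104$ ($U = 8 - 2 \cdot 68 \cdot 317 = 8 - 43112 = -43104$)
$\frac{1}{R{\left(77 \right)} + U} = \frac{1}{77 - 43104} = \frac{1}{-43027} = - \frac{1}{43027}$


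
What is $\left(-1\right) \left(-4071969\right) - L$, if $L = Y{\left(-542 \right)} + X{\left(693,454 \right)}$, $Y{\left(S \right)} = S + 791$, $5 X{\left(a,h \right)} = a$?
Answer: $\frac{20357907}{5} \approx 4.0716 \cdot 10^{6}$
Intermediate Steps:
$X{\left(a,h \right)} = \frac{a}{5}$
$Y{\left(S \right)} = 791 + S$
$L = \frac{1938}{5}$ ($L = \left(791 - 542\right) + \frac{1}{5} \cdot 693 = 249 + \frac{693}{5} = \frac{1938}{5} \approx 387.6$)
$\left(-1\right) \left(-4071969\right) - L = \left(-1\right) \left(-4071969\right) - \frac{1938}{5} = 4071969 - \frac{1938}{5} = \frac{20357907}{5}$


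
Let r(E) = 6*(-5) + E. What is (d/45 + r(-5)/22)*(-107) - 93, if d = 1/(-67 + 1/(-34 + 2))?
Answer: 14915573/193050 ≈ 77.263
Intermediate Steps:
r(E) = -30 + E
d = -32/2145 (d = 1/(-67 + 1/(-32)) = 1/(-67 - 1/32) = 1/(-2145/32) = -32/2145 ≈ -0.014918)
(d/45 + r(-5)/22)*(-107) - 93 = (-32/2145/45 + (-30 - 5)/22)*(-107) - 93 = (-32/2145*1/45 - 35*1/22)*(-107) - 93 = (-32/96525 - 35/22)*(-107) - 93 = -307189/193050*(-107) - 93 = 32869223/193050 - 93 = 14915573/193050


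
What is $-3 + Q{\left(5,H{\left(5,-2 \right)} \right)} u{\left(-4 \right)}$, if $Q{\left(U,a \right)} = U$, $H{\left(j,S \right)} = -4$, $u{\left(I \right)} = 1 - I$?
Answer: $22$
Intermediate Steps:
$-3 + Q{\left(5,H{\left(5,-2 \right)} \right)} u{\left(-4 \right)} = -3 + 5 \left(1 - -4\right) = -3 + 5 \left(1 + 4\right) = -3 + 5 \cdot 5 = -3 + 25 = 22$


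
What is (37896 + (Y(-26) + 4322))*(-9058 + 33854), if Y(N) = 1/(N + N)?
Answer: 13608881665/13 ≈ 1.0468e+9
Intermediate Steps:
Y(N) = 1/(2*N)
(37896 + (Y(-26) + 4322))*(-9058 + 33854) = (37896 + ((1/2)/(-26) + 4322))*(-9058 + 33854) = (37896 + ((1/2)*(-1/26) + 4322))*24796 = (37896 + (-1/52 + 4322))*24796 = (37896 + 224743/52)*24796 = (2195335/52)*24796 = 13608881665/13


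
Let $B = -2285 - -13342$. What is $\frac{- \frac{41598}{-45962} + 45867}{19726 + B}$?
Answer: $\frac{351363442}{235808041} \approx 1.49$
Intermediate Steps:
$B = 11057$ ($B = -2285 + 13342 = 11057$)
$\frac{- \frac{41598}{-45962} + 45867}{19726 + B} = \frac{- \frac{41598}{-45962} + 45867}{19726 + 11057} = \frac{\left(-41598\right) \left(- \frac{1}{45962}\right) + 45867}{30783} = \left(\frac{20799}{22981} + 45867\right) \frac{1}{30783} = \frac{1054090326}{22981} \cdot \frac{1}{30783} = \frac{351363442}{235808041}$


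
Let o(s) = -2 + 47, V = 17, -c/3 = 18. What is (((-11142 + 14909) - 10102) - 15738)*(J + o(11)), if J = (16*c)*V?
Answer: 323214939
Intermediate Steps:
c = -54 (c = -3*18 = -54)
J = -14688 (J = (16*(-54))*17 = -864*17 = -14688)
o(s) = 45
(((-11142 + 14909) - 10102) - 15738)*(J + o(11)) = (((-11142 + 14909) - 10102) - 15738)*(-14688 + 45) = ((3767 - 10102) - 15738)*(-14643) = (-6335 - 15738)*(-14643) = -22073*(-14643) = 323214939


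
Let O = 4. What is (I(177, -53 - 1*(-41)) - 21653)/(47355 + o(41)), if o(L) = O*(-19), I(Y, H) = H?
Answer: -21665/47279 ≈ -0.45824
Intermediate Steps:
o(L) = -76 (o(L) = 4*(-19) = -76)
(I(177, -53 - 1*(-41)) - 21653)/(47355 + o(41)) = ((-53 - 1*(-41)) - 21653)/(47355 - 76) = ((-53 + 41) - 21653)/47279 = (-12 - 21653)*(1/47279) = -21665*1/47279 = -21665/47279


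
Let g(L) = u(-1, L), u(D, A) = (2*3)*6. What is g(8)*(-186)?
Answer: -6696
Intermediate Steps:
u(D, A) = 36 (u(D, A) = 6*6 = 36)
g(L) = 36
g(8)*(-186) = 36*(-186) = -6696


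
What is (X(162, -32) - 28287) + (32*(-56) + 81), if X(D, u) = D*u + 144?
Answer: -35038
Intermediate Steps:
X(D, u) = 144 + D*u
(X(162, -32) - 28287) + (32*(-56) + 81) = ((144 + 162*(-32)) - 28287) + (32*(-56) + 81) = ((144 - 5184) - 28287) + (-1792 + 81) = (-5040 - 28287) - 1711 = -33327 - 1711 = -35038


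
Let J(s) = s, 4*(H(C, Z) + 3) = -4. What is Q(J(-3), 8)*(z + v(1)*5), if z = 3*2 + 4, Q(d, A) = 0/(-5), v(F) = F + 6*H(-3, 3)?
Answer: 0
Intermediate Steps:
H(C, Z) = -4 (H(C, Z) = -3 + (¼)*(-4) = -3 - 1 = -4)
v(F) = -24 + F (v(F) = F + 6*(-4) = F - 24 = -24 + F)
Q(d, A) = 0 (Q(d, A) = 0*(-⅕) = 0)
z = 10 (z = 6 + 4 = 10)
Q(J(-3), 8)*(z + v(1)*5) = 0*(10 + (-24 + 1)*5) = 0*(10 - 23*5) = 0*(10 - 115) = 0*(-105) = 0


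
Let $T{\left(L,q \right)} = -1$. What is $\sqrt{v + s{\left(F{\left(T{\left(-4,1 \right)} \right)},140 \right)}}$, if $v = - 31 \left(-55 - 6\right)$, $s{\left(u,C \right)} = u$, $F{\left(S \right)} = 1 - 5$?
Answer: $\sqrt{1887} \approx 43.44$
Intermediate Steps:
$F{\left(S \right)} = -4$ ($F{\left(S \right)} = 1 - 5 = -4$)
$v = 1891$ ($v = \left(-31\right) \left(-61\right) = 1891$)
$\sqrt{v + s{\left(F{\left(T{\left(-4,1 \right)} \right)},140 \right)}} = \sqrt{1891 - 4} = \sqrt{1887}$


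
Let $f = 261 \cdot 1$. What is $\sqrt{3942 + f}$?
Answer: $3 \sqrt{467} \approx 64.831$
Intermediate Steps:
$f = 261$
$\sqrt{3942 + f} = \sqrt{3942 + 261} = \sqrt{4203} = 3 \sqrt{467}$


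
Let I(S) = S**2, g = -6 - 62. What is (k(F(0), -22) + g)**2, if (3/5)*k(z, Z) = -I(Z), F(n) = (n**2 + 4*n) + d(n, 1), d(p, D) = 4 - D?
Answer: 6885376/9 ≈ 7.6504e+5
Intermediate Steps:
g = -68
F(n) = 3 + n**2 + 4*n (F(n) = (n**2 + 4*n) + (4 - 1*1) = (n**2 + 4*n) + (4 - 1) = (n**2 + 4*n) + 3 = 3 + n**2 + 4*n)
k(z, Z) = -5*Z**2/3 (k(z, Z) = 5*(-Z**2)/3 = -5*Z**2/3)
(k(F(0), -22) + g)**2 = (-5/3*(-22)**2 - 68)**2 = (-5/3*484 - 68)**2 = (-2420/3 - 68)**2 = (-2624/3)**2 = 6885376/9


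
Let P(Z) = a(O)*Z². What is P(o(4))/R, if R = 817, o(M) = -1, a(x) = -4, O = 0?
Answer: -4/817 ≈ -0.0048960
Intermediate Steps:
P(Z) = -4*Z²
P(o(4))/R = -4*(-1)²/817 = -4*1*(1/817) = -4*1/817 = -4/817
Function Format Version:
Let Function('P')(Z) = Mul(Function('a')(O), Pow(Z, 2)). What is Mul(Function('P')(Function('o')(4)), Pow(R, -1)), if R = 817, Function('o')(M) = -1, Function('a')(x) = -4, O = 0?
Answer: Rational(-4, 817) ≈ -0.0048960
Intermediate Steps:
Function('P')(Z) = Mul(-4, Pow(Z, 2))
Mul(Function('P')(Function('o')(4)), Pow(R, -1)) = Mul(Mul(-4, Pow(-1, 2)), Pow(817, -1)) = Mul(Mul(-4, 1), Rational(1, 817)) = Mul(-4, Rational(1, 817)) = Rational(-4, 817)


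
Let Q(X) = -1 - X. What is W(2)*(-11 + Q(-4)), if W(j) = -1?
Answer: 8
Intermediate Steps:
W(2)*(-11 + Q(-4)) = -(-11 + (-1 - 1*(-4))) = -(-11 + (-1 + 4)) = -(-11 + 3) = -1*(-8) = 8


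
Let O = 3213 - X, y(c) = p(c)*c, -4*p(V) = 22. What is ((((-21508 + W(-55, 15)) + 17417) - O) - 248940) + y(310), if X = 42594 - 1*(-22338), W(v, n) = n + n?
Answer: -192987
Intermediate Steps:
W(v, n) = 2*n
p(V) = -11/2 (p(V) = -¼*22 = -11/2)
y(c) = -11*c/2
X = 64932 (X = 42594 + 22338 = 64932)
O = -61719 (O = 3213 - 1*64932 = 3213 - 64932 = -61719)
((((-21508 + W(-55, 15)) + 17417) - O) - 248940) + y(310) = ((((-21508 + 2*15) + 17417) - 1*(-61719)) - 248940) - 11/2*310 = ((((-21508 + 30) + 17417) + 61719) - 248940) - 1705 = (((-21478 + 17417) + 61719) - 248940) - 1705 = ((-4061 + 61719) - 248940) - 1705 = (57658 - 248940) - 1705 = -191282 - 1705 = -192987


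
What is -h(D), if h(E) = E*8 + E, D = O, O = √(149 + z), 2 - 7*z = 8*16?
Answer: -9*√131 ≈ -103.01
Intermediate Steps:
z = -18 (z = 2/7 - 8*16/7 = 2/7 - ⅐*128 = 2/7 - 128/7 = -18)
O = √131 (O = √(149 - 18) = √131 ≈ 11.446)
D = √131 ≈ 11.446
h(E) = 9*E (h(E) = 8*E + E = 9*E)
-h(D) = -9*√131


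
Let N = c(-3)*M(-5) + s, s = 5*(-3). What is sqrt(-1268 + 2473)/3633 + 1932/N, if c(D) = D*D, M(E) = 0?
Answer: -644/5 + sqrt(1205)/3633 ≈ -128.79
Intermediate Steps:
s = -15
c(D) = D**2
N = -15 (N = (-3)**2*0 - 15 = 9*0 - 15 = 0 - 15 = -15)
sqrt(-1268 + 2473)/3633 + 1932/N = sqrt(-1268 + 2473)/3633 + 1932/(-15) = sqrt(1205)*(1/3633) + 1932*(-1/15) = sqrt(1205)/3633 - 644/5 = -644/5 + sqrt(1205)/3633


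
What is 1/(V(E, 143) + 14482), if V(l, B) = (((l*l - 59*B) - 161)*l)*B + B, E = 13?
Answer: -1/15654886 ≈ -6.3878e-8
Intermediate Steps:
V(l, B) = B + B*l*(-161 + l² - 59*B) (V(l, B) = (((l² - 59*B) - 161)*l)*B + B = ((-161 + l² - 59*B)*l)*B + B = (l*(-161 + l² - 59*B))*B + B = B*l*(-161 + l² - 59*B) + B = B + B*l*(-161 + l² - 59*B))
1/(V(E, 143) + 14482) = 1/(143*(1 + 13³ - 161*13 - 59*143*13) + 14482) = 1/(143*(1 + 2197 - 2093 - 109681) + 14482) = 1/(143*(-109576) + 14482) = 1/(-15669368 + 14482) = 1/(-15654886) = -1/15654886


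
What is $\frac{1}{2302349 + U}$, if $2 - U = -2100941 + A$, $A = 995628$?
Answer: $\frac{1}{3407664} \approx 2.9346 \cdot 10^{-7}$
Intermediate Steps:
$U = 1105315$ ($U = 2 - \left(-2100941 + 995628\right) = 2 - -1105313 = 2 + 1105313 = 1105315$)
$\frac{1}{2302349 + U} = \frac{1}{2302349 + 1105315} = \frac{1}{3407664}$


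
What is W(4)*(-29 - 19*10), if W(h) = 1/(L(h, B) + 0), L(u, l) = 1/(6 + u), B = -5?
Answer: -2190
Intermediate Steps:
W(h) = 6 + h (W(h) = 1/(1/(6 + h) + 0) = 1/(1/(6 + h)) = 6 + h)
W(4)*(-29 - 19*10) = (6 + 4)*(-29 - 19*10) = 10*(-29 - 190) = 10*(-219) = -2190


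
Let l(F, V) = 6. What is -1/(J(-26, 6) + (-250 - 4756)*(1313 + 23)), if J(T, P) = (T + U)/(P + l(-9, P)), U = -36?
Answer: 6/40128127 ≈ 1.4952e-7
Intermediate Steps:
J(T, P) = (-36 + T)/(6 + P) (J(T, P) = (T - 36)/(P + 6) = (-36 + T)/(6 + P))
-1/(J(-26, 6) + (-250 - 4756)*(1313 + 23)) = -1/((-36 - 26)/(6 + 6) + (-250 - 4756)*(1313 + 23)) = -1/(-62/12 - 5006*1336) = -1/((1/12)*(-62) - 6688016) = -1/(-31/6 - 6688016) = -1/(-40128127/6) = -1*(-6/40128127) = 6/40128127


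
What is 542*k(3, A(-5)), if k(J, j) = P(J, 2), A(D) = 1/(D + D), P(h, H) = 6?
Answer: 3252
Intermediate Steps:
A(D) = 1/(2*D)
k(J, j) = 6
542*k(3, A(-5)) = 542*6 = 3252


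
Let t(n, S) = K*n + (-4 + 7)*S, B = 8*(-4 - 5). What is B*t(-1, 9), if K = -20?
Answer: -3384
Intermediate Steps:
B = -72 (B = 8*(-9) = -72)
t(n, S) = -20*n + 3*S (t(n, S) = -20*n + (-4 + 7)*S = -20*n + 3*S)
B*t(-1, 9) = -72*(-20*(-1) + 3*9) = -72*(20 + 27) = -72*47 = -3384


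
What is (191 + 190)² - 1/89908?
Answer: 13051135187/89908 ≈ 1.4516e+5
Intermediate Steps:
(191 + 190)² - 1/89908 = 381² - 1*1/89908 = 145161 - 1/89908 = 13051135187/89908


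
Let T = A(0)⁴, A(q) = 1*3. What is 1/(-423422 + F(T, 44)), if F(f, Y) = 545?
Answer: -1/422877 ≈ -2.3648e-6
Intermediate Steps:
A(q) = 3
T = 81 (T = 3⁴ = 81)
1/(-423422 + F(T, 44)) = 1/(-423422 + 545) = 1/(-422877) = -1/422877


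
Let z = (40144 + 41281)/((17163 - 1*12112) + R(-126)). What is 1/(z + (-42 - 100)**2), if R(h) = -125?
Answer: 4926/99409289 ≈ 4.9553e-5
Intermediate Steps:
z = 81425/4926 (z = (40144 + 41281)/((17163 - 1*12112) - 125) = 81425/((17163 - 12112) - 125) = 81425/(5051 - 125) = 81425/4926 ≈ 16.530)
1/(z + (-42 - 100)**2) = 1/(81425/4926 + (-42 - 100)**2) = 1/(81425/4926 + (-142)**2) = 1/(81425/4926 + 20164) = 1/(99409289/4926) = 4926/99409289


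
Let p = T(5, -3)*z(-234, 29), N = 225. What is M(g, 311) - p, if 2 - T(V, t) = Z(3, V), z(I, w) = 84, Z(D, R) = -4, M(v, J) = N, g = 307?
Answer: -279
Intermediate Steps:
M(v, J) = 225
T(V, t) = 6 (T(V, t) = 2 - 1*(-4) = 2 + 4 = 6)
p = 504 (p = 6*84 = 504)
M(g, 311) - p = 225 - 1*504 = 225 - 504 = -279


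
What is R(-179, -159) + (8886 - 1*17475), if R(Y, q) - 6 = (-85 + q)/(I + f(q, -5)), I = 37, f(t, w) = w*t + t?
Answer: -5776603/673 ≈ -8583.4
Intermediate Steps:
f(t, w) = t + t*w (f(t, w) = t*w + t = t + t*w)
R(Y, q) = 6 + (-85 + q)/(37 - 4*q) (R(Y, q) = 6 + (-85 + q)/(37 + q*(1 - 5)) = 6 + (-85 + q)/(37 + q*(-4)) = 6 + (-85 + q)/(37 - 4*q))
R(-179, -159) + (8886 - 1*17475) = (137 - 23*(-159))/(37 - 4*(-159)) + (8886 - 1*17475) = (137 + 3657)/(37 + 636) + (8886 - 17475) = 3794/673 - 8589 = -5776603/673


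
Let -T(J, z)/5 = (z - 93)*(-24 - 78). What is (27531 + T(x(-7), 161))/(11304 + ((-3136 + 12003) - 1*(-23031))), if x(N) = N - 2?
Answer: 62211/43202 ≈ 1.4400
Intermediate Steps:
x(N) = -2 + N
T(J, z) = -47430 + 510*z (T(J, z) = -5*(z - 93)*(-24 - 78) = -5*(-93 + z)*(-102) = -5*(9486 - 102*z) = -47430 + 510*z)
(27531 + T(x(-7), 161))/(11304 + ((-3136 + 12003) - 1*(-23031))) = (27531 + (-47430 + 510*161))/(11304 + ((-3136 + 12003) - 1*(-23031))) = (27531 + (-47430 + 82110))/(11304 + (8867 + 23031)) = (27531 + 34680)/(11304 + 31898) = 62211/43202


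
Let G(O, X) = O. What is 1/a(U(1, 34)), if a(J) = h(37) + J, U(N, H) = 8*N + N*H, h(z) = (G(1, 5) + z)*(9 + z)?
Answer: 1/1790 ≈ 0.00055866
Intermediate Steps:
h(z) = (1 + z)*(9 + z)
U(N, H) = 8*N + H*N
a(J) = 1748 + J (a(J) = (9 + 37**2 + 10*37) + J = (9 + 1369 + 370) + J = 1748 + J)
1/a(U(1, 34)) = 1/(1748 + 1*(8 + 34)) = 1/(1748 + 1*42) = 1/(1748 + 42) = 1/1790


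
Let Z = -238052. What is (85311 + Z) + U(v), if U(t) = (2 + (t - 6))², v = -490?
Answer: 91295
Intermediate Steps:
U(t) = (-4 + t)² (U(t) = (2 + (-6 + t))² = (-4 + t)²)
(85311 + Z) + U(v) = (85311 - 238052) + (-4 - 490)² = -152741 + (-494)² = -152741 + 244036 = 91295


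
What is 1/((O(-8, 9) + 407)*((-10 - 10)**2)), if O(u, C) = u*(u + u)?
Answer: 1/214000 ≈ 4.6729e-6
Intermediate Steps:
O(u, C) = 2*u**2 (O(u, C) = u*(2*u) = 2*u**2)
1/((O(-8, 9) + 407)*((-10 - 10)**2)) = 1/((2*(-8)**2 + 407)*((-10 - 10)**2)) = 1/((2*64 + 407)*((-20)**2)) = 1/((128 + 407)*400) = (1/400)/535 = (1/535)*(1/400) = 1/214000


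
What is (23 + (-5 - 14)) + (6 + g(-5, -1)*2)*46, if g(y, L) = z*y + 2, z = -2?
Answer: 1384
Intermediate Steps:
g(y, L) = 2 - 2*y (g(y, L) = -2*y + 2 = 2 - 2*y)
(23 + (-5 - 14)) + (6 + g(-5, -1)*2)*46 = (23 + (-5 - 14)) + (6 + (2 - 2*(-5))*2)*46 = (23 - 19) + (6 + (2 + 10)*2)*46 = 4 + (6 + 12*2)*46 = 4 + (6 + 24)*46 = 4 + 30*46 = 4 + 1380 = 1384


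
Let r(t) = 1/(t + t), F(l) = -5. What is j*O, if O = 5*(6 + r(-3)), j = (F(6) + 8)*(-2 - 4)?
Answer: -525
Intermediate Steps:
j = -18 (j = (-5 + 8)*(-2 - 4) = 3*(-6) = -18)
r(t) = 1/(2*t)
O = 175/6 (O = 5*(6 + (1/2)/(-3)) = 5*(6 + (1/2)*(-1/3)) = 5*(6 - 1/6) = 5*(35/6) = 175/6 ≈ 29.167)
j*O = -18*175/6 = -525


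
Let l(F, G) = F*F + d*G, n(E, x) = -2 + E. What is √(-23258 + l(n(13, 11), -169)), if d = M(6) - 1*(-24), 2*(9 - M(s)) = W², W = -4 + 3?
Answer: I*√114518/2 ≈ 169.2*I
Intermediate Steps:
W = -1
M(s) = 17/2 (M(s) = 9 - ½*(-1)² = 9 - ½*1 = 9 - ½ = 17/2)
d = 65/2 (d = 17/2 - 1*(-24) = 17/2 + 24 = 65/2 ≈ 32.500)
l(F, G) = F² + 65*G/2 (l(F, G) = F*F + 65*G/2 = F² + 65*G/2)
√(-23258 + l(n(13, 11), -169)) = √(-23258 + ((-2 + 13)² + (65/2)*(-169))) = √(-23258 + (11² - 10985/2)) = √(-23258 + (121 - 10985/2)) = √(-23258 - 10743/2) = √(-57259/2) = I*√114518/2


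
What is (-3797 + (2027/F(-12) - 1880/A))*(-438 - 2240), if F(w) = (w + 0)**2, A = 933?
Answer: 226966781249/22392 ≈ 1.0136e+7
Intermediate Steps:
F(w) = w**2
(-3797 + (2027/F(-12) - 1880/A))*(-438 - 2240) = (-3797 + (2027/((-12)**2) - 1880/933))*(-438 - 2240) = (-3797 + (2027/144 - 1880*1/933))*(-2678) = (-3797 + (2027*(1/144) - 1880/933))*(-2678) = (-3797 + (2027/144 - 1880/933))*(-2678) = (-3797 + 540157/44784)*(-2678) = -169504691/44784*(-2678) = 226966781249/22392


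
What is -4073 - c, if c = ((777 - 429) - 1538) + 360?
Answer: -3243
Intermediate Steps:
c = -830 (c = (348 - 1538) + 360 = -1190 + 360 = -830)
-4073 - c = -4073 - 1*(-830) = -4073 + 830 = -3243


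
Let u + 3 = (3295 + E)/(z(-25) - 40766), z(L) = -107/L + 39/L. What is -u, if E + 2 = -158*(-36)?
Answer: 3281771/1019082 ≈ 3.2203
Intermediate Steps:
E = 5686 (E = -2 - 158*(-36) = -2 + 5688 = 5686)
z(L) = -68/L
u = -3281771/1019082 (u = -3 + (3295 + 5686)/(-68/(-25) - 40766) = -3 + 8981/(-68*(-1/25) - 40766) = -3 + 8981/(68/25 - 40766) = -3 + 8981/(-1019082/25) = -3 + 8981*(-25/1019082) = -3 - 224525/1019082 = -3281771/1019082 ≈ -3.2203)
-u = -1*(-3281771/1019082) = 3281771/1019082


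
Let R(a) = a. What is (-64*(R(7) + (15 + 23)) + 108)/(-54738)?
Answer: 154/3041 ≈ 0.050641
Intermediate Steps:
(-64*(R(7) + (15 + 23)) + 108)/(-54738) = (-64*(7 + (15 + 23)) + 108)/(-54738) = (-64*(7 + 38) + 108)*(-1/54738) = (-64*45 + 108)*(-1/54738) = (-2880 + 108)*(-1/54738) = -2772*(-1/54738) = 154/3041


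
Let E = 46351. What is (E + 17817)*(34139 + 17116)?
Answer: 3288930840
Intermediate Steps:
(E + 17817)*(34139 + 17116) = (46351 + 17817)*(34139 + 17116) = 64168*51255 = 3288930840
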